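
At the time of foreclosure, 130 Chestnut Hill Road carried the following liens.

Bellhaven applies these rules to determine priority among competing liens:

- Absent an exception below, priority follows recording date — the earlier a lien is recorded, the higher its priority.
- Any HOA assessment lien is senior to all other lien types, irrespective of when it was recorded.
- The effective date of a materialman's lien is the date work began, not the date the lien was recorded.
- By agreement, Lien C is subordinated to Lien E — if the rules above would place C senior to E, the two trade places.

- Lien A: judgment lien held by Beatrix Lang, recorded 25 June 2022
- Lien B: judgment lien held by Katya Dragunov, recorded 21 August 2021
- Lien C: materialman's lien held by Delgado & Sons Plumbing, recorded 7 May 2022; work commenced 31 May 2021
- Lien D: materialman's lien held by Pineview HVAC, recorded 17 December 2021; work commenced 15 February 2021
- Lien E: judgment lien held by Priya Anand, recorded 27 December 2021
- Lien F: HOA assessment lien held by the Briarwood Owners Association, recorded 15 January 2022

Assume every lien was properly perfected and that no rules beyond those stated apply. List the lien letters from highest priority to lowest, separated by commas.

Adjusting effective dates: C's effective date is 31 May 2021, when work began; D's effective date is 15 February 2021, when work began.
F is an HOA assessment lien and takes priority over every other lien.
Among the remaining liens, by effective date: D (15 February 2021), C (31 May 2021), B (21 August 2021), E (27 December 2021), A (25 June 2022).
The subordination applies — C was senior to E — so C and E swap.

F, D, E, B, C, A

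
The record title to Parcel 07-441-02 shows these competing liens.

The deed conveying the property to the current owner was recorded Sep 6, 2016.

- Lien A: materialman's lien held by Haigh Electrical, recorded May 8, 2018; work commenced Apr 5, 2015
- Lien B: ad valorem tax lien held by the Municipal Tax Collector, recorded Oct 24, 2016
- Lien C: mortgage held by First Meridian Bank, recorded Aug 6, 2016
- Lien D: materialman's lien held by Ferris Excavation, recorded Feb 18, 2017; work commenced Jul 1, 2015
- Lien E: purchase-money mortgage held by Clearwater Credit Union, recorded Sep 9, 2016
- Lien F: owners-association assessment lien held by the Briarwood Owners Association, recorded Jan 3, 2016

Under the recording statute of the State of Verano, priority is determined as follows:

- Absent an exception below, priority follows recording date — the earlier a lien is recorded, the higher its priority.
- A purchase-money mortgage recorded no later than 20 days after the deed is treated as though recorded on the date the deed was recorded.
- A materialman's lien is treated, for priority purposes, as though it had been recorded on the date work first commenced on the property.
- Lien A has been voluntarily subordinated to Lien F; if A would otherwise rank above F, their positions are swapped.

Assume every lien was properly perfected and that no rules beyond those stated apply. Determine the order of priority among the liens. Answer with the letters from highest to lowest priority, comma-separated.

Effective dates after the stated exceptions: A's effective date is Apr 5, 2015, when work began; D's effective date is Jul 1, 2015, when work began; E was recorded within the 20-day window, so its effective date is the deed date Sep 6, 2016.
By effective date, earliest first: A (Apr 5, 2015), D (Jul 1, 2015), F (Jan 3, 2016), C (Aug 6, 2016), E (Sep 6, 2016), B (Oct 24, 2016).
A would otherwise be senior to F, so under the subordination agreement A and F exchange positions.

F, D, A, C, E, B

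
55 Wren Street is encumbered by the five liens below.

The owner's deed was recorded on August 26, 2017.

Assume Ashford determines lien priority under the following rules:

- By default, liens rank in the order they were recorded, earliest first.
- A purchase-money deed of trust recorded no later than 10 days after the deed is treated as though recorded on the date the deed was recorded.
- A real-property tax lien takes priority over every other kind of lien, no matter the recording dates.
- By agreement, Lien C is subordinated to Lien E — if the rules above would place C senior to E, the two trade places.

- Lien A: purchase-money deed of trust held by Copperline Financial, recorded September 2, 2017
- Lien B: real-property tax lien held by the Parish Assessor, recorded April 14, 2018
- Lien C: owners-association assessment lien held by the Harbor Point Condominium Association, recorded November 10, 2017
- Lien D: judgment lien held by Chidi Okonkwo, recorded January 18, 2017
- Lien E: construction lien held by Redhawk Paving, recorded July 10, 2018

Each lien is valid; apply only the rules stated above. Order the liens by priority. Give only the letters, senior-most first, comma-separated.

First, effective dates: A was recorded within the 10-day window, so its effective date is the deed date August 26, 2017.
B is a real-property tax lien and takes priority over every other lien.
The other liens, earliest effective date first: D (January 18, 2017), A (August 26, 2017), C (November 10, 2017), E (July 10, 2018).
C would otherwise be senior to E, so under the subordination agreement C and E exchange positions.

B, D, A, E, C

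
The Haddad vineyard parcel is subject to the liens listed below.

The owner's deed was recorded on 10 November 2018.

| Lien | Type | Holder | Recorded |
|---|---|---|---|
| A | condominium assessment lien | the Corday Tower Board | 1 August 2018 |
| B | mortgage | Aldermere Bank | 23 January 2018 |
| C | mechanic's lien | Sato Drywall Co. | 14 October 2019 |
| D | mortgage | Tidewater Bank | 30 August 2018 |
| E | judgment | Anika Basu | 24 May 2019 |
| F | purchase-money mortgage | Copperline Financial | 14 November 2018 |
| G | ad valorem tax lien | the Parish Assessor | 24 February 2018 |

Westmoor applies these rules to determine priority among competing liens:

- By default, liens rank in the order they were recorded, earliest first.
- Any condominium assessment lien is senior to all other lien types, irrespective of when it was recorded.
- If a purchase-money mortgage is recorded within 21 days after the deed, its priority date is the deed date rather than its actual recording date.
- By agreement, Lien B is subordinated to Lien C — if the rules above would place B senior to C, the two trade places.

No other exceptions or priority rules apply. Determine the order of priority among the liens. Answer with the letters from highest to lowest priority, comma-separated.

A, C, G, D, F, E, B

Effective dates: F relates back to the deed date 10 November 2018.
As a condominium assessment lien, A is senior to every other lien.
Among the remaining liens, by effective date: B (23 January 2018), G (24 February 2018), D (30 August 2018), F (10 November 2018), E (24 May 2019), C (14 October 2019).
B is senior to C before the subordination, so the two trade places.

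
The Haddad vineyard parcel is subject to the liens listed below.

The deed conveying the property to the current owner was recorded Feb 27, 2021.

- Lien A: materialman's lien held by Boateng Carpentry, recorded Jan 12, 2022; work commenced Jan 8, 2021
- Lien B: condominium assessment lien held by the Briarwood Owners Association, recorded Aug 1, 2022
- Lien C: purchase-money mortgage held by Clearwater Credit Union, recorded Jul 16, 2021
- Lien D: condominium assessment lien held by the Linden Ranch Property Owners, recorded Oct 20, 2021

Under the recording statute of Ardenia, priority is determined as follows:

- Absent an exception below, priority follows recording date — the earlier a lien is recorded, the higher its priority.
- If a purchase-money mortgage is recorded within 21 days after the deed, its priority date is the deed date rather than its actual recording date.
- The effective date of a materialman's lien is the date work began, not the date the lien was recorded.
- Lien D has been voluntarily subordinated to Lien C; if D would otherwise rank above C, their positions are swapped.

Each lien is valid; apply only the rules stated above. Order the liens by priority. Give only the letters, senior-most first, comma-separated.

First, effective dates: A's effective date is Jan 8, 2021, when work began; C was recorded 139 days after the deed, outside the 21-day window, so it keeps its recording date.
By effective date: A (Jan 8, 2021), C (Jul 16, 2021), D (Oct 20, 2021), B (Aug 1, 2022).
Since D is not senior to C, the subordination leaves the order unchanged.

A, C, D, B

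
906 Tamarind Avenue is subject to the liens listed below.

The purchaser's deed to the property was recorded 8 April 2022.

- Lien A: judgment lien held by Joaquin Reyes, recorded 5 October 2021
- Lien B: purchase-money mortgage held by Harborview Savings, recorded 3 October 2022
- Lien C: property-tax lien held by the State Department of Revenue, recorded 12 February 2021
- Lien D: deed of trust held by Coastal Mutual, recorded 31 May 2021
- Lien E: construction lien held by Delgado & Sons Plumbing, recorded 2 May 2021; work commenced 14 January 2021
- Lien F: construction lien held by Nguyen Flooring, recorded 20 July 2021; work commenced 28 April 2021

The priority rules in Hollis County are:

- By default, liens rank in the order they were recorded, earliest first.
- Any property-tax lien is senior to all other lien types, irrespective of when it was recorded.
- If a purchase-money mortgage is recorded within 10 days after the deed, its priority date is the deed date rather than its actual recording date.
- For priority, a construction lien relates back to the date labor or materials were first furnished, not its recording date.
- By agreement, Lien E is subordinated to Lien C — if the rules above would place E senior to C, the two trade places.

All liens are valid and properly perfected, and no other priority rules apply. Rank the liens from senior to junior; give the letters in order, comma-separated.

First, effective dates: B missed the 10-day window (178 days after the deed), so its recording date stands; E's effective date is 14 January 2021, when work began; F is treated as recorded 28 April 2021, the work-commencement date.
As a property-tax lien, C is senior to every other lien.
Ordering the rest by effective date: E (14 January 2021), F (28 April 2021), D (31 May 2021), A (5 October 2021), B (3 October 2022).
E already ranks below C; the subordination has no effect.

C, E, F, D, A, B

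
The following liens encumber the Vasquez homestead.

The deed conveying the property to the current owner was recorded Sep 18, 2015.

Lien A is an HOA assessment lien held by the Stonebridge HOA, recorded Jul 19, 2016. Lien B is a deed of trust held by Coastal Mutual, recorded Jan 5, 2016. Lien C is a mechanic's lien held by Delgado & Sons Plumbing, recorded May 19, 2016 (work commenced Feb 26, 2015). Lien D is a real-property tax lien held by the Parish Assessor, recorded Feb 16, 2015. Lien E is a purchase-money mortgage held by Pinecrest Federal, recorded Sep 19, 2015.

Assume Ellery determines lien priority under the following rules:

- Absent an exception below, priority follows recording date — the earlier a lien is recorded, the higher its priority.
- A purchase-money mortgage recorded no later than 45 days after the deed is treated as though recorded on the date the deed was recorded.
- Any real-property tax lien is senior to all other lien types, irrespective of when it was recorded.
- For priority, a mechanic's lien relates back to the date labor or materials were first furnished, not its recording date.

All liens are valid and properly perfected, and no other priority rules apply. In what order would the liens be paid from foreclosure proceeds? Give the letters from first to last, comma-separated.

First, effective dates: C is treated as recorded Feb 26, 2015, the work-commencement date; E relates back to the deed date Sep 18, 2015.
D is a real-property tax lien, so it outranks all other liens regardless of date.
The other liens, earliest effective date first: C (Feb 26, 2015), E (Sep 18, 2015), B (Jan 5, 2016), A (Jul 19, 2016).

D, C, E, B, A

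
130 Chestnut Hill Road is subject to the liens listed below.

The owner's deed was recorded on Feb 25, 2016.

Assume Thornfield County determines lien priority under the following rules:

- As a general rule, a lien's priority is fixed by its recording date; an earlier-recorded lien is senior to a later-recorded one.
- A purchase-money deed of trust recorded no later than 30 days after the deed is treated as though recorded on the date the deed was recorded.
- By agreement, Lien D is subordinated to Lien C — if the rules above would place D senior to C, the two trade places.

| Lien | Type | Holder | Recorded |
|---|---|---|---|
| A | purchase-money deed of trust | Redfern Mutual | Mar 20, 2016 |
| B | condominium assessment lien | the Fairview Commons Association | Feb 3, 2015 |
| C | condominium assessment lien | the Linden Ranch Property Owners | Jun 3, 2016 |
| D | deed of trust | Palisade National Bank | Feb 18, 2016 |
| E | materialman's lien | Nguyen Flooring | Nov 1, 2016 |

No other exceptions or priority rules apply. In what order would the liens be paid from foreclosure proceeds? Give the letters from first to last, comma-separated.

B, C, A, D, E

First, effective dates: A relates back to the deed date Feb 25, 2016.
Ordering by effective date: B (Feb 3, 2015), D (Feb 18, 2016), A (Feb 25, 2016), C (Jun 3, 2016), E (Nov 1, 2016).
Because D would otherwise rank above C, the subordination swaps them.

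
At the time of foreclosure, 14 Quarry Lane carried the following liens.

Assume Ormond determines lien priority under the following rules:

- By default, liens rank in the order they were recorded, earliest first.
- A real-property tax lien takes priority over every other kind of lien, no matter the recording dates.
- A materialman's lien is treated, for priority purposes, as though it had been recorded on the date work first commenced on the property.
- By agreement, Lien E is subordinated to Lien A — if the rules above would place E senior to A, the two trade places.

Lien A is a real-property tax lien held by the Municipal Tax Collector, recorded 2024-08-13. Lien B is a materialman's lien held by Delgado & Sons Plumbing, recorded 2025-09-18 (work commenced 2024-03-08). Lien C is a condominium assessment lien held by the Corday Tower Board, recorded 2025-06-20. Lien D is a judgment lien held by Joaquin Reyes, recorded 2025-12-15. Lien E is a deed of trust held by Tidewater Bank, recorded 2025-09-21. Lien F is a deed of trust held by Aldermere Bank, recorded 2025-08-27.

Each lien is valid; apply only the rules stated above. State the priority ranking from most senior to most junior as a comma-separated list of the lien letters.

Effective dates after the stated exceptions: B relates back to 2024-03-08 (work commenced).
A, as a real-property tax lien, has superpriority and ranks first.
The other liens, earliest effective date first: B (2024-03-08), C (2025-06-20), F (2025-08-27), E (2025-09-21), D (2025-12-15).
E is already junior to A, so the subordination agreement changes nothing.

A, B, C, F, E, D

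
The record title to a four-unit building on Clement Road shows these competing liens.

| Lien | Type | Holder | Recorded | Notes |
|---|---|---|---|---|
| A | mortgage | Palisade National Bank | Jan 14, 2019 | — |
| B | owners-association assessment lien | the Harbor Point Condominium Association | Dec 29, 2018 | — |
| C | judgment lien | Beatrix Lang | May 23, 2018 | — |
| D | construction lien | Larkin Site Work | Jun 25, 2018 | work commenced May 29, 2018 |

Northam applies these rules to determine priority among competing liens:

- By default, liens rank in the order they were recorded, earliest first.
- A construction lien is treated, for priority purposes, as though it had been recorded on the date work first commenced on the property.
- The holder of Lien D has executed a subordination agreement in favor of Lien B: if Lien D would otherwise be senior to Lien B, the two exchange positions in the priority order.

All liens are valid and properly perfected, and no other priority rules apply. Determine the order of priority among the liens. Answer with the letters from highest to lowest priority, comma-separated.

C, B, D, A

Effective dates after the stated exceptions: D's effective date is May 29, 2018, when work began.
By effective date, earliest first: C (May 23, 2018), D (May 29, 2018), B (Dec 29, 2018), A (Jan 14, 2019).
Because D would otherwise rank above B, the subordination swaps them.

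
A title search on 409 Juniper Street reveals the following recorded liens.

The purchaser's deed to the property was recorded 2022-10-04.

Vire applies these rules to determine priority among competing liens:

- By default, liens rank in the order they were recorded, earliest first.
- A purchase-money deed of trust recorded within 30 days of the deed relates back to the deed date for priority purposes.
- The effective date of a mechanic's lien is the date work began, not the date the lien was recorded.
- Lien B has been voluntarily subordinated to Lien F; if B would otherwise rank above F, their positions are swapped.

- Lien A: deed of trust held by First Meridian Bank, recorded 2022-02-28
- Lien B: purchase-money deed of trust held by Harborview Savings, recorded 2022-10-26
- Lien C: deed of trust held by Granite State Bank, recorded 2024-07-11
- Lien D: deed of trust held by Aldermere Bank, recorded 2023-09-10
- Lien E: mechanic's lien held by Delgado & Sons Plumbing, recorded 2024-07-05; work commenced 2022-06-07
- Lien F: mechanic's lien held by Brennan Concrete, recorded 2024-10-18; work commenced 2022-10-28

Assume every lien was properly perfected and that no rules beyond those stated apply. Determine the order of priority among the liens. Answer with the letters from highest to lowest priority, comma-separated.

First, effective dates: B was recorded within the 30-day window, so its effective date is the deed date 2022-10-04; E's effective date is 2022-06-07, when work began; F is treated as recorded 2022-10-28, the work-commencement date.
Sorted by effective date: A (2022-02-28), E (2022-06-07), B (2022-10-04), F (2022-10-28), D (2023-09-10), C (2024-07-11).
B is senior to F before the subordination, so the two trade places.

A, E, F, B, D, C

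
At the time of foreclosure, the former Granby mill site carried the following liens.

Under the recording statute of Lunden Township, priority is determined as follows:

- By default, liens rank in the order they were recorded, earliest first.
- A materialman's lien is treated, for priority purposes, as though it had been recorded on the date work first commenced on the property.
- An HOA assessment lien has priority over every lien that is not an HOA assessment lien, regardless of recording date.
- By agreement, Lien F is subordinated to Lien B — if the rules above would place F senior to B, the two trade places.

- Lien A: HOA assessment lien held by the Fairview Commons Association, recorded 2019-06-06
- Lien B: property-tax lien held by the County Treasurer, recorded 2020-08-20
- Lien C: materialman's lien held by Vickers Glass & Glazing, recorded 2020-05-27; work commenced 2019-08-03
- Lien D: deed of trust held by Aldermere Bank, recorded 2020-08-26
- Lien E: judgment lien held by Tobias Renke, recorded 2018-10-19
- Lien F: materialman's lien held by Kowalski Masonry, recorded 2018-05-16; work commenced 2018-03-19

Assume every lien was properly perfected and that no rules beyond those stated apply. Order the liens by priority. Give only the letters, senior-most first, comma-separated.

Effective dates after the stated exceptions: C relates back to 2019-08-03 (work commenced); F's effective date is 2018-03-19, when work began.
As an HOA assessment lien, A is senior to every other lien.
The other liens, earliest effective date first: F (2018-03-19), E (2018-10-19), C (2019-08-03), B (2020-08-20), D (2020-08-26).
F is senior to B before the subordination, so the two trade places.

A, B, E, C, F, D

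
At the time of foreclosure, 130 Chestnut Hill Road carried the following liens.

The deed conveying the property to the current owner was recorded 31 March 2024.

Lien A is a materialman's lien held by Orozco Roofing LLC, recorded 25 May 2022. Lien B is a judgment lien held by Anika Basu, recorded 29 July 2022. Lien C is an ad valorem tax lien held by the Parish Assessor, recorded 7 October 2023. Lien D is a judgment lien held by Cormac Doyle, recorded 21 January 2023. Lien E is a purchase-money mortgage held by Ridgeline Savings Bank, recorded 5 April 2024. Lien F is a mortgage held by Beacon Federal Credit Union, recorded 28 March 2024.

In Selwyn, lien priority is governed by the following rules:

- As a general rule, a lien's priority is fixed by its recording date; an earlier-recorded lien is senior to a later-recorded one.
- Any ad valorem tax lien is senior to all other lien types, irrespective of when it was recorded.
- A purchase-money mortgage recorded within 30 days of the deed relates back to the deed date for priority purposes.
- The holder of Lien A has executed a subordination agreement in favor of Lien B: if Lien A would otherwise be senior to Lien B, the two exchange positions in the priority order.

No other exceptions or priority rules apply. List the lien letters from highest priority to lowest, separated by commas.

First, effective dates: E's effective date is the deed date, 31 March 2024.
C is an ad valorem tax lien and takes priority over every other lien.
Among the remaining liens, by effective date: A (25 May 2022), B (29 July 2022), D (21 January 2023), F (28 March 2024), E (31 March 2024).
Because A would otherwise rank above B, the subordination swaps them.

C, B, A, D, F, E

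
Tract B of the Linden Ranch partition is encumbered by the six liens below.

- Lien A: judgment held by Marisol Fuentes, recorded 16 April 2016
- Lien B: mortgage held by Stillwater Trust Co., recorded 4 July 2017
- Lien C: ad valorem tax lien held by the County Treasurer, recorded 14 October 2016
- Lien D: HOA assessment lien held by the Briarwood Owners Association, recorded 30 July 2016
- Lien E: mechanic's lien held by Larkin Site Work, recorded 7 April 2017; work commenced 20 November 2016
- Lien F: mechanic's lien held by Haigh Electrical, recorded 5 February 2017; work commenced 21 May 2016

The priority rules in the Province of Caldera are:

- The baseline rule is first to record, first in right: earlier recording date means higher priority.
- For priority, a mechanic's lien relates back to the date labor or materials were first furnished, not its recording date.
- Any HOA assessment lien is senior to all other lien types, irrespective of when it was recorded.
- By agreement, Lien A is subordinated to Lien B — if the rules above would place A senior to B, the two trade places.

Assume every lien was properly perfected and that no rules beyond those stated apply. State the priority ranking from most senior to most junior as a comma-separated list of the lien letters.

D, B, F, C, E, A

First, effective dates: E is treated as recorded 20 November 2016, the work-commencement date; F's effective date is 21 May 2016, when work began.
D is an HOA assessment lien, so it outranks all other liens regardless of date.
Among the remaining liens, by effective date: A (16 April 2016), F (21 May 2016), C (14 October 2016), E (20 November 2016), B (4 July 2017).
A would otherwise be senior to B, so under the subordination agreement A and B exchange positions.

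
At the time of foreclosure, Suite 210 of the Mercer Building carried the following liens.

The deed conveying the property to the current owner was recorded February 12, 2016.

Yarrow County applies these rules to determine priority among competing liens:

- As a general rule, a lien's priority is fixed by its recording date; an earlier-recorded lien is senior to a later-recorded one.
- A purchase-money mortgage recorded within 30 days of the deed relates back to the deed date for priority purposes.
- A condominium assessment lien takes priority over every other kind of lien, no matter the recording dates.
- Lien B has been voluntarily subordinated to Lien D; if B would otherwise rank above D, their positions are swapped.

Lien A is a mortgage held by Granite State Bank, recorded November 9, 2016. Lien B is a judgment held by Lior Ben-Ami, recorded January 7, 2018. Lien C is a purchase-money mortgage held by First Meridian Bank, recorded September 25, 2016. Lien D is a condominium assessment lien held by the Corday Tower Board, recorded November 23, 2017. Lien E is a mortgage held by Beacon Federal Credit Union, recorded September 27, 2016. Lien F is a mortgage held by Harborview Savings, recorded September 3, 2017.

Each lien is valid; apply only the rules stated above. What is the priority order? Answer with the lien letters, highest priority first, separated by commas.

Effective dates: C was recorded 226 days after the deed, outside the 30-day window, so it keeps its recording date.
As a condominium assessment lien, D is senior to every other lien.
Remaining liens by effective date: C (September 25, 2016), E (September 27, 2016), A (November 9, 2016), F (September 3, 2017), B (January 7, 2018).
B is already junior to D, so the subordination agreement changes nothing.

D, C, E, A, F, B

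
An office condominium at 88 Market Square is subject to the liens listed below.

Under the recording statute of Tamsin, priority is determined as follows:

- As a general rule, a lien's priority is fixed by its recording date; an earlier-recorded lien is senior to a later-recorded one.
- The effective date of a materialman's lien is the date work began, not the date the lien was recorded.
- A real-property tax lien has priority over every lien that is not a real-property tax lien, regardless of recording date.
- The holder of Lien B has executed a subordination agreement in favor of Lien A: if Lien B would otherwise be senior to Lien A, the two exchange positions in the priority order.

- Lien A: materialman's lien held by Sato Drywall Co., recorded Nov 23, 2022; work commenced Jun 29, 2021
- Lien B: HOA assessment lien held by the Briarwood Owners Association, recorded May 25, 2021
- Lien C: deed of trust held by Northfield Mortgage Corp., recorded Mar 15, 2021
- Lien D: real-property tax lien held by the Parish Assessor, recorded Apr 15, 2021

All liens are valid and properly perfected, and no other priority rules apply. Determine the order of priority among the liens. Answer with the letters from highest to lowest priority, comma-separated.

D, C, A, B

Adjusting effective dates: A is treated as recorded Jun 29, 2021, the work-commencement date.
D is a real-property tax lien, so it outranks all other liens regardless of date.
The other liens, earliest effective date first: C (Mar 15, 2021), B (May 25, 2021), A (Jun 29, 2021).
B is senior to A before the subordination, so the two trade places.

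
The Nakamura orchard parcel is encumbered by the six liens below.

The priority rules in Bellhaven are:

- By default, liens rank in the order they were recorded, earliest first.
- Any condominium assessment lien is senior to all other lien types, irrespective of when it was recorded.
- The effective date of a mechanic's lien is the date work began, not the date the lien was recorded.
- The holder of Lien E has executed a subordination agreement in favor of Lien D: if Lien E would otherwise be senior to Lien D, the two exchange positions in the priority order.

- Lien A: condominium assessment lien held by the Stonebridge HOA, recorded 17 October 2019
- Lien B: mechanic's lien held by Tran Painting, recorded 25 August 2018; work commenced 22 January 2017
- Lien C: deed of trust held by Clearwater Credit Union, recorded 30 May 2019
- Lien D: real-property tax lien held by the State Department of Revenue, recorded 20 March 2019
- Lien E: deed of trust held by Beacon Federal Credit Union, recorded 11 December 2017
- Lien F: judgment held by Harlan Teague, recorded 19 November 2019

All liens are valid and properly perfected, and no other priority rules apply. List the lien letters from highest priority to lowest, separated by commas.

A, B, D, E, C, F

Effective dates: B is treated as recorded 22 January 2017, the work-commencement date.
A is a condominium assessment lien, so it outranks all other liens regardless of date.
Ordering the rest by effective date: B (22 January 2017), E (11 December 2017), D (20 March 2019), C (30 May 2019), F (19 November 2019).
E would otherwise be senior to D, so under the subordination agreement E and D exchange positions.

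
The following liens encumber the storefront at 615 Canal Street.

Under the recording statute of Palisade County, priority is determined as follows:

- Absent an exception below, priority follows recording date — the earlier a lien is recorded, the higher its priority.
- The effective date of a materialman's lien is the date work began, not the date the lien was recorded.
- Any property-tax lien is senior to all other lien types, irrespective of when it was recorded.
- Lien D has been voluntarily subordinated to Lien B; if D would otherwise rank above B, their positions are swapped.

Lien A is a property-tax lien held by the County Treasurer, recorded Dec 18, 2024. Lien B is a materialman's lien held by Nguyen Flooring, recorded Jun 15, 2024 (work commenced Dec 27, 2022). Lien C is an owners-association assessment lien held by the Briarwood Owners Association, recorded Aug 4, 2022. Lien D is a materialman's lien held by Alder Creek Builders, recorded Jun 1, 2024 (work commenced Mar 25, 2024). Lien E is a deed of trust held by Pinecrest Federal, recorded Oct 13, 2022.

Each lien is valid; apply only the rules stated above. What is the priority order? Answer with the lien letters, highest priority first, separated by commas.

Adjusting effective dates: B is treated as recorded Dec 27, 2022, the work-commencement date; D's effective date is Mar 25, 2024, when work began.
As a property-tax lien, A is senior to every other lien.
The other liens, earliest effective date first: C (Aug 4, 2022), E (Oct 13, 2022), B (Dec 27, 2022), D (Mar 25, 2024).
Since D is not senior to B, the subordination leaves the order unchanged.

A, C, E, B, D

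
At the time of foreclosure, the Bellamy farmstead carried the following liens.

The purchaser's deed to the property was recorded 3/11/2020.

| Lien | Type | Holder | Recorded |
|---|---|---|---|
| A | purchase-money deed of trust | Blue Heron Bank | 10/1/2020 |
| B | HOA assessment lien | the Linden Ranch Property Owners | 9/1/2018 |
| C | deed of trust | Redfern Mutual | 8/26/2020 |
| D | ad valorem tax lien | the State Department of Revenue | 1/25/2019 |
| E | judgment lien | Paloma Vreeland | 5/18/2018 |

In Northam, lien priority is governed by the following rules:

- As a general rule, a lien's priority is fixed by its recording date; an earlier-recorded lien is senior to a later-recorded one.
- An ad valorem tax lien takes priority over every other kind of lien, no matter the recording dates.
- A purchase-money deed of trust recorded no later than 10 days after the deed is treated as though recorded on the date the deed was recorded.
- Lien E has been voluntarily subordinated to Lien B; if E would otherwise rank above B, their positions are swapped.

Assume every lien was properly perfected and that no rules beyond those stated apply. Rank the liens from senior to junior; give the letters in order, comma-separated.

D, B, E, C, A

Adjusting effective dates: A was recorded 204 days after the deed — beyond 10 days — so no relation-back applies.
D is an ad valorem tax lien and takes priority over every other lien.
Among the remaining liens, by effective date: E (5/18/2018), B (9/1/2018), C (8/26/2020), A (10/1/2020).
The subordination applies — E was senior to B — so E and B swap.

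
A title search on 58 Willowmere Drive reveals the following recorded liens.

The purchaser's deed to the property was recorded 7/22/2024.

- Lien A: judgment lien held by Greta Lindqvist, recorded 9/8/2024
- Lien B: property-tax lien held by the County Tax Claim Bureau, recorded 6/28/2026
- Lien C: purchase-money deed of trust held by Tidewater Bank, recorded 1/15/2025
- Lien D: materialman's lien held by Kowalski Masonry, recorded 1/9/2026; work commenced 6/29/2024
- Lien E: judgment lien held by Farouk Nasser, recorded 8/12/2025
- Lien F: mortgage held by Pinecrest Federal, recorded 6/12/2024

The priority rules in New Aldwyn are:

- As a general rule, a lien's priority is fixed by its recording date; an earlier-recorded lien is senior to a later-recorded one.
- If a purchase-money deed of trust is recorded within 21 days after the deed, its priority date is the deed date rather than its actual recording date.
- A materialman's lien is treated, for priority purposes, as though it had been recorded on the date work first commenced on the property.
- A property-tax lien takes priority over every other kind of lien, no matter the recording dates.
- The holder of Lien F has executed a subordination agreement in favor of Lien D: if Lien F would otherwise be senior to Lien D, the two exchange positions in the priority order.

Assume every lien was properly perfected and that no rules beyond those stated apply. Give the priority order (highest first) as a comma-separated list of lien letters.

Effective dates after the stated exceptions: C was recorded 177 days after the deed — beyond 21 days — so no relation-back applies; D's effective date is 6/29/2024, when work began.
B is a property-tax lien and takes priority over every other lien.
Remaining liens by effective date: F (6/12/2024), D (6/29/2024), A (9/8/2024), C (1/15/2025), E (8/12/2025).
F is senior to D before the subordination, so the two trade places.

B, D, F, A, C, E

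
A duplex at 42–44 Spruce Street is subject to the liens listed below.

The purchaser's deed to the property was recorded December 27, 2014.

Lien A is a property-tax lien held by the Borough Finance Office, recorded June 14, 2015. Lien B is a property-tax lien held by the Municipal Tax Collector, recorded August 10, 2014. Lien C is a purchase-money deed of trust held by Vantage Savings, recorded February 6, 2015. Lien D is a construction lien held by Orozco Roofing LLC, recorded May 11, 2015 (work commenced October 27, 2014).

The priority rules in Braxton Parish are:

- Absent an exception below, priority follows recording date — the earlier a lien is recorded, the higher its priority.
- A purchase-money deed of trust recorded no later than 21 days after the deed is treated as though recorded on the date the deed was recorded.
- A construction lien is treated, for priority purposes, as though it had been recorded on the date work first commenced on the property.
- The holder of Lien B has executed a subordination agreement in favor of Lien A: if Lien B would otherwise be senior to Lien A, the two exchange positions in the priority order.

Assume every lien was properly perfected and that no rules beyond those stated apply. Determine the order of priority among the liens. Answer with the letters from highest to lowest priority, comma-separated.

Effective dates after the stated exceptions: C missed the 21-day window (41 days after the deed), so its recording date stands; D relates back to October 27, 2014 (work commenced).
By effective date, earliest first: B (August 10, 2014), D (October 27, 2014), C (February 6, 2015), A (June 14, 2015).
B is senior to A before the subordination, so the two trade places.

A, D, C, B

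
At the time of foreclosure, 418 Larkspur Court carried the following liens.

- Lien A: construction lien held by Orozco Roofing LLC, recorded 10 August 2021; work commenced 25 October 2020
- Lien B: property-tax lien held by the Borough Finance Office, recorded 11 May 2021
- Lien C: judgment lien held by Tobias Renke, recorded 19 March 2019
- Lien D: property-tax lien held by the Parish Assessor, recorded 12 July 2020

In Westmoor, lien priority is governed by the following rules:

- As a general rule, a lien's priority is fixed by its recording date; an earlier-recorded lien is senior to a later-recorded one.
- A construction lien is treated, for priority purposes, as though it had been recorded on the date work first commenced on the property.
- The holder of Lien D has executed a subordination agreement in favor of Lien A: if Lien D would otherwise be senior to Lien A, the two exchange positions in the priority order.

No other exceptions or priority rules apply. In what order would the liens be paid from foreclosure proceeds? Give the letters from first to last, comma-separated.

C, A, D, B

First, effective dates: A relates back to 25 October 2020 (work commenced).
Ordering by effective date: C (19 March 2019), D (12 July 2020), A (25 October 2020), B (11 May 2021).
The subordination applies — D was senior to A — so D and A swap.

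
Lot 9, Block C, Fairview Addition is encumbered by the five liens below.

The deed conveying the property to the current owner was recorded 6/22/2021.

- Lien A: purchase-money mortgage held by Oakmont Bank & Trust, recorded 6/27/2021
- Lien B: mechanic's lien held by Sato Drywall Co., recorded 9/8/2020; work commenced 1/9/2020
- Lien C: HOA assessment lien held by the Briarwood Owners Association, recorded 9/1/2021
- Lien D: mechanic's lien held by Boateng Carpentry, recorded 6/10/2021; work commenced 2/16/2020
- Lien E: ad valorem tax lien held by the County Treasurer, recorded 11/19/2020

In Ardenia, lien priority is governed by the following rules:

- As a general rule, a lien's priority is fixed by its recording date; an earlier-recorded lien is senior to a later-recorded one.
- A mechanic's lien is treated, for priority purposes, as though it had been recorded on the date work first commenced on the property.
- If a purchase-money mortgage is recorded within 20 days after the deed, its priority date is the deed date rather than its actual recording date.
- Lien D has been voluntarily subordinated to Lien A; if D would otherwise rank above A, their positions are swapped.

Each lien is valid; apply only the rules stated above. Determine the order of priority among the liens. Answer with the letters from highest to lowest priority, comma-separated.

Effective dates: A relates back to the deed date 6/22/2021; B relates back to 1/9/2020 (work commenced); D's effective date is 2/16/2020, when work began.
Sorted by effective date: B (1/9/2020), D (2/16/2020), E (11/19/2020), A (6/22/2021), C (9/1/2021).
D would otherwise be senior to A, so under the subordination agreement D and A exchange positions.

B, A, E, D, C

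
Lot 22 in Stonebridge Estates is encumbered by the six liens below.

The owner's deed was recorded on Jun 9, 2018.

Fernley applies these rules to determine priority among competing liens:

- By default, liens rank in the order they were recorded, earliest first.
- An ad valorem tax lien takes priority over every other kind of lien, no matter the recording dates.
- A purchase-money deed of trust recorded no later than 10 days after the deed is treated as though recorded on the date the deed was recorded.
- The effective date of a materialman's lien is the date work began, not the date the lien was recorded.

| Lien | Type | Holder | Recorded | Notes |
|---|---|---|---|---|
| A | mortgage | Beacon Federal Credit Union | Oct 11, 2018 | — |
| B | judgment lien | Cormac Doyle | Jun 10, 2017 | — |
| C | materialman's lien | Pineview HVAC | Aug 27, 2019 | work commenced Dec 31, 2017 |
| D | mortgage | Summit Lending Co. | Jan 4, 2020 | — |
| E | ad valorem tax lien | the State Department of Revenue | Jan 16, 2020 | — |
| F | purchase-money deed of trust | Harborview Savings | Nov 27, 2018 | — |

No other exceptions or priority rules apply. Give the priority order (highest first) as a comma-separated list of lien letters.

E, B, C, A, F, D

Effective dates after the stated exceptions: C's effective date is Dec 31, 2017, when work began; F was recorded 171 days after the deed, outside the 10-day window, so it keeps its recording date.
E is an ad valorem tax lien, so it outranks all other liens regardless of date.
The other liens, earliest effective date first: B (Jun 10, 2017), C (Dec 31, 2017), A (Oct 11, 2018), F (Nov 27, 2018), D (Jan 4, 2020).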